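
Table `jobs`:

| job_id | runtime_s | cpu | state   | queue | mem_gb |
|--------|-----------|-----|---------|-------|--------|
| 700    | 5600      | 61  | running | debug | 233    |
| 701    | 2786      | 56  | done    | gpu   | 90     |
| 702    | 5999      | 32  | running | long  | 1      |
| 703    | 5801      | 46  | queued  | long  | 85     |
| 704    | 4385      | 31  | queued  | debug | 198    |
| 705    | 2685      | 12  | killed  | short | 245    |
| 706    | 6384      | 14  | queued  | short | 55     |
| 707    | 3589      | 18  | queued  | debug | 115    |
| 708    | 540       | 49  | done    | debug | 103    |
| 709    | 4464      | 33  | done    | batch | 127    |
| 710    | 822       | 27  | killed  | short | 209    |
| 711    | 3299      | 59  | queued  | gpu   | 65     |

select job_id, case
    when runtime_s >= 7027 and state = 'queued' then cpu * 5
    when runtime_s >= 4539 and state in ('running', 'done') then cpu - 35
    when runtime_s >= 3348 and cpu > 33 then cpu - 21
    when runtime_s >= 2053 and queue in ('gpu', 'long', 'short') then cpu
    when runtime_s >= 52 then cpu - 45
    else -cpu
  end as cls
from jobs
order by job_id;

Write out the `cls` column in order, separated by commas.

job_id=700: runtime_s >= 4539 and state in ('running', 'done') → 26
job_id=701: runtime_s >= 2053 and queue in ('gpu', 'long', 'short') → 56
job_id=702: runtime_s >= 4539 and state in ('running', 'done') → -3
job_id=703: runtime_s >= 3348 and cpu > 33 → 25
job_id=704: runtime_s >= 52 → -14
job_id=705: runtime_s >= 2053 and queue in ('gpu', 'long', 'short') → 12
job_id=706: runtime_s >= 2053 and queue in ('gpu', 'long', 'short') → 14
job_id=707: runtime_s >= 52 → -27
job_id=708: runtime_s >= 52 → 4
job_id=709: runtime_s >= 52 → -12
job_id=710: runtime_s >= 52 → -18
job_id=711: runtime_s >= 2053 and queue in ('gpu', 'long', 'short') → 59

26, 56, -3, 25, -14, 12, 14, -27, 4, -12, -18, 59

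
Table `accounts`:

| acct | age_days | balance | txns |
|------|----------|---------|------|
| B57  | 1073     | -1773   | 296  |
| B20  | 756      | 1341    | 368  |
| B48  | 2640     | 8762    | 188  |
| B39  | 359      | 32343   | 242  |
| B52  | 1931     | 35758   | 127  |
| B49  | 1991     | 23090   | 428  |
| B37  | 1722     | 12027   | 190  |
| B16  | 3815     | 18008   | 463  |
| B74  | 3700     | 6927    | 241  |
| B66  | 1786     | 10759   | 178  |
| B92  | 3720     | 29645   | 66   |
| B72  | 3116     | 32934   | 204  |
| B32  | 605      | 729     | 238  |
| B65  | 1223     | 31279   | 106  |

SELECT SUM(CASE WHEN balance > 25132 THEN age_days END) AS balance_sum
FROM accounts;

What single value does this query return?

acct=B57: ✗
acct=B20: ✗
acct=B48: ✗
acct=B39: ✓ → 359
acct=B52: ✓ → 1931
acct=B49: ✗
acct=B37: ✗
acct=B16: ✗
acct=B74: ✗
acct=B66: ✗
acct=B92: ✓ → 3720
acct=B72: ✓ → 3116
acct=B32: ✗
acct=B65: ✓ → 1223
balance_sum = 359 + 1931 + 3720 + 3116 + 1223 = 10349

10349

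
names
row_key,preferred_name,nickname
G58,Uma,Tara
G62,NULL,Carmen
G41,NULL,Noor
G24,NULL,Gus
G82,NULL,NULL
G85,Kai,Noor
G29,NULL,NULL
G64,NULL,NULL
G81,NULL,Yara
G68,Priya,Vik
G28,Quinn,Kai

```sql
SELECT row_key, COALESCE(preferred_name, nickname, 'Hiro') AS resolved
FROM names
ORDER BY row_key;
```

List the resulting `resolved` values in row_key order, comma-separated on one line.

row_key=G24: preferred_name=NULL, nickname=Gus → Gus
row_key=G28: preferred_name=Quinn → Quinn
row_key=G29: preferred_name=NULL, nickname=NULL, → literal Hiro → Hiro
row_key=G41: preferred_name=NULL, nickname=Noor → Noor
row_key=G58: preferred_name=Uma → Uma
row_key=G62: preferred_name=NULL, nickname=Carmen → Carmen
row_key=G64: preferred_name=NULL, nickname=NULL, → literal Hiro → Hiro
row_key=G68: preferred_name=Priya → Priya
row_key=G81: preferred_name=NULL, nickname=Yara → Yara
row_key=G82: preferred_name=NULL, nickname=NULL, → literal Hiro → Hiro
row_key=G85: preferred_name=Kai → Kai

Gus, Quinn, Hiro, Noor, Uma, Carmen, Hiro, Priya, Yara, Hiro, Kai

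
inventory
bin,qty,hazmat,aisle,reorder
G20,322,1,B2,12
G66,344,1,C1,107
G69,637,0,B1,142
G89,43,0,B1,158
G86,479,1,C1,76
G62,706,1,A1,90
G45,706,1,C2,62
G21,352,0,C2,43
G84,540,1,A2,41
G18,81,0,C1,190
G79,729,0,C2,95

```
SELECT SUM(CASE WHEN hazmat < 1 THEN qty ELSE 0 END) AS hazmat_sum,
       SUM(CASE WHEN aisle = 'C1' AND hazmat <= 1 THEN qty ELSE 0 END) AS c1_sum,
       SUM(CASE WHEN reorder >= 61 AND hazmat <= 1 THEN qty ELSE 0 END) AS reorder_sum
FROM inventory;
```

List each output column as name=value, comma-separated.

hazmat_sum=1842, c1_sum=904, reorder_sum=3725

[hazmat_sum: hazmat < 1]
bin=G20: ✗
bin=G66: ✗
bin=G69: ✓ → 637
bin=G89: ✓ → 43
bin=G86: ✗
bin=G62: ✗
bin=G45: ✗
bin=G21: ✓ → 352
bin=G84: ✗
bin=G18: ✓ → 81
bin=G79: ✓ → 729
hazmat_sum = 637 + 43 + 352 + 81 + 729 = 1842
—
[c1_sum: aisle = 'C1' AND hazmat <= 1]
bin=G20: ✗
bin=G66: ✓ → 344
bin=G69: ✗
bin=G89: ✗
bin=G86: ✓ → 479
bin=G62: ✗
bin=G45: ✗
bin=G21: ✗
bin=G84: ✗
bin=G18: ✓ → 81
bin=G79: ✗
c1_sum = 344 + 479 + 81 = 904
—
[reorder_sum: reorder >= 61 AND hazmat <= 1]
bin=G20: ✗
bin=G66: ✓ → 344
bin=G69: ✓ → 637
bin=G89: ✓ → 43
bin=G86: ✓ → 479
bin=G62: ✓ → 706
bin=G45: ✓ → 706
bin=G21: ✗
bin=G84: ✗
bin=G18: ✓ → 81
bin=G79: ✓ → 729
reorder_sum = 344 + 637 + 43 + 479 + 706 + 706 + 81 + 729 = 3725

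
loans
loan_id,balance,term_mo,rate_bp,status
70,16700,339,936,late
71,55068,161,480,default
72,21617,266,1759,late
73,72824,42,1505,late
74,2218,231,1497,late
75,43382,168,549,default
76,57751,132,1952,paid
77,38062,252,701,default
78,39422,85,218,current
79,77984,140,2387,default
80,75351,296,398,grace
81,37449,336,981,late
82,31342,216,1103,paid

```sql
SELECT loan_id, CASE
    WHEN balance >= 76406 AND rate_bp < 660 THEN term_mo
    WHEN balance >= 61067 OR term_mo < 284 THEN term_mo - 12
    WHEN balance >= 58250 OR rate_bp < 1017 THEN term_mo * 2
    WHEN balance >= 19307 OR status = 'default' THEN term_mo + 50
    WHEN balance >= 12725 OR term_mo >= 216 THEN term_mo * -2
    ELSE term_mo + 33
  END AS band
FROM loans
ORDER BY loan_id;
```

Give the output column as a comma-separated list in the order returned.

678, 149, 254, 30, 219, 156, 120, 240, 73, 128, 284, 672, 204

loan_id=70: balance >= 58250 OR rate_bp < 1017 → 678
loan_id=71: balance >= 61067 OR term_mo < 284 → 149
loan_id=72: balance >= 61067 OR term_mo < 284 → 254
loan_id=73: balance >= 61067 OR term_mo < 284 → 30
loan_id=74: balance >= 61067 OR term_mo < 284 → 219
loan_id=75: balance >= 61067 OR term_mo < 284 → 156
loan_id=76: balance >= 61067 OR term_mo < 284 → 120
loan_id=77: balance >= 61067 OR term_mo < 284 → 240
loan_id=78: balance >= 61067 OR term_mo < 284 → 73
loan_id=79: balance >= 61067 OR term_mo < 284 → 128
loan_id=80: balance >= 61067 OR term_mo < 284 → 284
loan_id=81: balance >= 58250 OR rate_bp < 1017 → 672
loan_id=82: balance >= 61067 OR term_mo < 284 → 204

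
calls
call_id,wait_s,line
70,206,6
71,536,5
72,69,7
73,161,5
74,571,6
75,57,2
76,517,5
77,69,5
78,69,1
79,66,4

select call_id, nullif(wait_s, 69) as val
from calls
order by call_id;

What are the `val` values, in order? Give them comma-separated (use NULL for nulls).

206, 536, NULL, 161, 571, 57, 517, NULL, NULL, 66

call_id=70: wait_s=206 vs 69: differ → 206
call_id=71: wait_s=536 vs 69: differ → 536
call_id=72: wait_s=69 vs 69: equal → NULL
call_id=73: wait_s=161 vs 69: differ → 161
call_id=74: wait_s=571 vs 69: differ → 571
call_id=75: wait_s=57 vs 69: differ → 57
call_id=76: wait_s=517 vs 69: differ → 517
call_id=77: wait_s=69 vs 69: equal → NULL
call_id=78: wait_s=69 vs 69: equal → NULL
call_id=79: wait_s=66 vs 69: differ → 66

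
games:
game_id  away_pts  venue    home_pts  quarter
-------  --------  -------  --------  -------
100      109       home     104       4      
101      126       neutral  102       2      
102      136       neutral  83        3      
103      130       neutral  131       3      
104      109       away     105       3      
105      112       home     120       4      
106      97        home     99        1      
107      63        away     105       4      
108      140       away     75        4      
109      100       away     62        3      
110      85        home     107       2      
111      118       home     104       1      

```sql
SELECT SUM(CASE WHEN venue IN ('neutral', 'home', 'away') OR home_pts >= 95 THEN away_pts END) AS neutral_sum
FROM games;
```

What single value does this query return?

game_id=100: ✓ → 109
game_id=101: ✓ → 126
game_id=102: ✓ → 136
game_id=103: ✓ → 130
game_id=104: ✓ → 109
game_id=105: ✓ → 112
game_id=106: ✓ → 97
game_id=107: ✓ → 63
game_id=108: ✓ → 140
game_id=109: ✓ → 100
game_id=110: ✓ → 85
game_id=111: ✓ → 118
neutral_sum = 109 + 126 + 136 + 130 + 109 + 112 + 97 + 63 + 140 + 100 + 85 + 118 = 1325

1325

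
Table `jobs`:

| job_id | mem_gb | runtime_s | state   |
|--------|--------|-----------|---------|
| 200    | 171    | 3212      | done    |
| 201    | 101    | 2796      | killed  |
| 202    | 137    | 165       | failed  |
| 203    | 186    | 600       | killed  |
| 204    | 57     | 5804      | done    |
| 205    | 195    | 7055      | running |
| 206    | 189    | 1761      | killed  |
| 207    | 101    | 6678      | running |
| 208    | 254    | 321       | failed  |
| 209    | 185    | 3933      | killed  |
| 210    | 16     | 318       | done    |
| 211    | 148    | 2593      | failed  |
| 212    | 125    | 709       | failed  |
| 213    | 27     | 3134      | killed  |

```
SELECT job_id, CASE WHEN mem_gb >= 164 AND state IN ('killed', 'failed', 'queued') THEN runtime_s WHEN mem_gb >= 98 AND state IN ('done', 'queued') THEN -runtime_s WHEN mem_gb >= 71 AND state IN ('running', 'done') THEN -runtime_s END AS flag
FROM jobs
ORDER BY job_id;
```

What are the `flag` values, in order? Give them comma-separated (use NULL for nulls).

job_id=200: mem_gb >= 98 AND state IN ('done', 'queued') → -3212
job_id=201: (no match → NULL) → NULL
job_id=202: (no match → NULL) → NULL
job_id=203: mem_gb >= 164 AND state IN ('killed', 'failed', 'queued') → 600
job_id=204: (no match → NULL) → NULL
job_id=205: mem_gb >= 71 AND state IN ('running', 'done') → -7055
job_id=206: mem_gb >= 164 AND state IN ('killed', 'failed', 'queued') → 1761
job_id=207: mem_gb >= 71 AND state IN ('running', 'done') → -6678
job_id=208: mem_gb >= 164 AND state IN ('killed', 'failed', 'queued') → 321
job_id=209: mem_gb >= 164 AND state IN ('killed', 'failed', 'queued') → 3933
job_id=210: (no match → NULL) → NULL
job_id=211: (no match → NULL) → NULL
job_id=212: (no match → NULL) → NULL
job_id=213: (no match → NULL) → NULL

-3212, NULL, NULL, 600, NULL, -7055, 1761, -6678, 321, 3933, NULL, NULL, NULL, NULL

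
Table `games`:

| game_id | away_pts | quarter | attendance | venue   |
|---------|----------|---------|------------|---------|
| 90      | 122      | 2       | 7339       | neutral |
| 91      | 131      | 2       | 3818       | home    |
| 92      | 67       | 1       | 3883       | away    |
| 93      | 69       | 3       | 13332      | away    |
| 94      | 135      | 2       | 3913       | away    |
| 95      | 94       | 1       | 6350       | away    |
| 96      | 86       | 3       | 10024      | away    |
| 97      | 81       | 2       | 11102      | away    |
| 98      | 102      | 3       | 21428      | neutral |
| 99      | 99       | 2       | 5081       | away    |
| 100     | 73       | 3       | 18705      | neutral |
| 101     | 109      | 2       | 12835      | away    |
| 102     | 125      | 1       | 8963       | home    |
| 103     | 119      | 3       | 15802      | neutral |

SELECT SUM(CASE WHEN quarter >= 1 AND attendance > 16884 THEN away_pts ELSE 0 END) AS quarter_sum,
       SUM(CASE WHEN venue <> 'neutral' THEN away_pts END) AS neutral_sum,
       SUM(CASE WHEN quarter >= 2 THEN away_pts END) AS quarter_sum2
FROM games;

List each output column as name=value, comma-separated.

[quarter_sum: quarter >= 1 AND attendance > 16884]
game_id=90: ✗
game_id=91: ✗
game_id=92: ✗
game_id=93: ✗
game_id=94: ✗
game_id=95: ✗
game_id=96: ✗
game_id=97: ✗
game_id=98: ✓ → 102
game_id=99: ✗
game_id=100: ✓ → 73
game_id=101: ✗
game_id=102: ✗
game_id=103: ✗
quarter_sum = 102 + 73 = 175
—
[neutral_sum: venue <> 'neutral']
game_id=90: ✗
game_id=91: ✓ → 131
game_id=92: ✓ → 67
game_id=93: ✓ → 69
game_id=94: ✓ → 135
game_id=95: ✓ → 94
game_id=96: ✓ → 86
game_id=97: ✓ → 81
game_id=98: ✗
game_id=99: ✓ → 99
game_id=100: ✗
game_id=101: ✓ → 109
game_id=102: ✓ → 125
game_id=103: ✗
neutral_sum = 131 + 67 + 69 + 135 + 94 + 86 + 81 + 99 + 109 + 125 = 996
—
[quarter_sum2: quarter >= 2]
game_id=90: ✓ → 122
game_id=91: ✓ → 131
game_id=92: ✗
game_id=93: ✓ → 69
game_id=94: ✓ → 135
game_id=95: ✗
game_id=96: ✓ → 86
game_id=97: ✓ → 81
game_id=98: ✓ → 102
game_id=99: ✓ → 99
game_id=100: ✓ → 73
game_id=101: ✓ → 109
game_id=102: ✗
game_id=103: ✓ → 119
quarter_sum2 = 122 + 131 + 69 + 135 + 86 + 81 + 102 + 99 + 73 + 109 + 119 = 1126

quarter_sum=175, neutral_sum=996, quarter_sum2=1126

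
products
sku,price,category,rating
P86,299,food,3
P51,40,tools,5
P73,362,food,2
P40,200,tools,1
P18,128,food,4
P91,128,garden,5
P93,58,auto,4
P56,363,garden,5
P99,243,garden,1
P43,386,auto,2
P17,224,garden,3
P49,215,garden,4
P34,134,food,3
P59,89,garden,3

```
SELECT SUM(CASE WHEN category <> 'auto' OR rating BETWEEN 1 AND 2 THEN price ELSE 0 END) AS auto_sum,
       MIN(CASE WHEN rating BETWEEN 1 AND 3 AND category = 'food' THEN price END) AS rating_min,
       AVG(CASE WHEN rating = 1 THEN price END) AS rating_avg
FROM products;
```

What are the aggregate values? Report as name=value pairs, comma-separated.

auto_sum=2811, rating_min=134, rating_avg=221.5

[auto_sum: category <> 'auto' OR rating BETWEEN 1 AND 2]
sku=P86: ✓ → 299
sku=P51: ✓ → 40
sku=P73: ✓ → 362
sku=P40: ✓ → 200
sku=P18: ✓ → 128
sku=P91: ✓ → 128
sku=P93: ✗
sku=P56: ✓ → 363
sku=P99: ✓ → 243
sku=P43: ✓ → 386
sku=P17: ✓ → 224
sku=P49: ✓ → 215
sku=P34: ✓ → 134
sku=P59: ✓ → 89
auto_sum = 299 + 40 + 362 + 200 + 128 + 128 + 363 + 243 + 386 + 224 + 215 + 134 + 89 = 2811
—
[rating_min: rating BETWEEN 1 AND 3 AND category = 'food']
sku=P86: ✓ → 299
sku=P51: ✗
sku=P73: ✓ → 362
sku=P40: ✗
sku=P18: ✗
sku=P91: ✗
sku=P93: ✗
sku=P56: ✗
sku=P99: ✗
sku=P43: ✗
sku=P17: ✗
sku=P49: ✗
sku=P34: ✓ → 134
sku=P59: ✗
rating_min = MIN(299, 362, 134) = 134
—
[rating_avg: rating = 1]
sku=P86: ✗
sku=P51: ✗
sku=P73: ✗
sku=P40: ✓ → 200
sku=P18: ✗
sku=P91: ✗
sku=P93: ✗
sku=P56: ✗
sku=P99: ✓ → 243
sku=P43: ✗
sku=P17: ✗
sku=P49: ✗
sku=P34: ✗
sku=P59: ✗
rating_avg = (200 + 243) / 2 = 221.5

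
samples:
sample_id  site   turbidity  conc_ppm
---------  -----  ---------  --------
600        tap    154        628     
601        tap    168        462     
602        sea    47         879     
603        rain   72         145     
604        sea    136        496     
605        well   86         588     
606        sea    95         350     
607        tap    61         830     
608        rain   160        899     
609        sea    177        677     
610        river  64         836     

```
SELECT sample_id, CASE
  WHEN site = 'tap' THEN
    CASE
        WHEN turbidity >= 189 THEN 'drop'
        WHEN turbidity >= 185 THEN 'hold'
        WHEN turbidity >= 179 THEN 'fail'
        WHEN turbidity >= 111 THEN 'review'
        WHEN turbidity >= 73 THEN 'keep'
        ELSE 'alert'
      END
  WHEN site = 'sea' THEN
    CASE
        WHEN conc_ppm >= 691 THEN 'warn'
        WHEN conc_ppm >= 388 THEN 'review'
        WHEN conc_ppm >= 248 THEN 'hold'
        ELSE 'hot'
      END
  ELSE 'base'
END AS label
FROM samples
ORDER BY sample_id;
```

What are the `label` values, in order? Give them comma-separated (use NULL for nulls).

sample_id=600: site='tap' → inner[turbidity >= 111] → review
sample_id=601: site='tap' → inner[turbidity >= 111] → review
sample_id=602: site='sea' → inner[conc_ppm >= 691] → warn
sample_id=603: site='rain' → outer ELSE → base
sample_id=604: site='sea' → inner[conc_ppm >= 388] → review
sample_id=605: site='well' → outer ELSE → base
sample_id=606: site='sea' → inner[conc_ppm >= 248] → hold
sample_id=607: site='tap' → inner[ELSE] → alert
sample_id=608: site='rain' → outer ELSE → base
sample_id=609: site='sea' → inner[conc_ppm >= 388] → review
sample_id=610: site='river' → outer ELSE → base

review, review, warn, base, review, base, hold, alert, base, review, base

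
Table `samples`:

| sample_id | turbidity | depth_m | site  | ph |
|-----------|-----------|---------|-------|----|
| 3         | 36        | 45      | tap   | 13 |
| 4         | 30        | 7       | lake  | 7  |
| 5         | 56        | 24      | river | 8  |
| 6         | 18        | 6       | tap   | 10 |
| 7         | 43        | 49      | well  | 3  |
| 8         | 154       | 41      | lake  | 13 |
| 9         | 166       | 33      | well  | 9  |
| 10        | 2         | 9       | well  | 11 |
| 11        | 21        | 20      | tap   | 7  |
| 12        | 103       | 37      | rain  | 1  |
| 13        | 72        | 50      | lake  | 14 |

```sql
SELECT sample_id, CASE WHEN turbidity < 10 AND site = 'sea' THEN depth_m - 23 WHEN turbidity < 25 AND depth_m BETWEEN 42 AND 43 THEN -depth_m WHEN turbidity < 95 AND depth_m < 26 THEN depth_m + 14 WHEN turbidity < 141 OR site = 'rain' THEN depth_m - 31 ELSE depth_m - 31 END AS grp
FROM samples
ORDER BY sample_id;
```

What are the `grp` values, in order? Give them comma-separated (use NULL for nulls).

sample_id=3: turbidity < 141 OR site = 'rain' → 14
sample_id=4: turbidity < 95 AND depth_m < 26 → 21
sample_id=5: turbidity < 95 AND depth_m < 26 → 38
sample_id=6: turbidity < 95 AND depth_m < 26 → 20
sample_id=7: turbidity < 141 OR site = 'rain' → 18
sample_id=8: ELSE → 10
sample_id=9: ELSE → 2
sample_id=10: turbidity < 95 AND depth_m < 26 → 23
sample_id=11: turbidity < 95 AND depth_m < 26 → 34
sample_id=12: turbidity < 141 OR site = 'rain' → 6
sample_id=13: turbidity < 141 OR site = 'rain' → 19

14, 21, 38, 20, 18, 10, 2, 23, 34, 6, 19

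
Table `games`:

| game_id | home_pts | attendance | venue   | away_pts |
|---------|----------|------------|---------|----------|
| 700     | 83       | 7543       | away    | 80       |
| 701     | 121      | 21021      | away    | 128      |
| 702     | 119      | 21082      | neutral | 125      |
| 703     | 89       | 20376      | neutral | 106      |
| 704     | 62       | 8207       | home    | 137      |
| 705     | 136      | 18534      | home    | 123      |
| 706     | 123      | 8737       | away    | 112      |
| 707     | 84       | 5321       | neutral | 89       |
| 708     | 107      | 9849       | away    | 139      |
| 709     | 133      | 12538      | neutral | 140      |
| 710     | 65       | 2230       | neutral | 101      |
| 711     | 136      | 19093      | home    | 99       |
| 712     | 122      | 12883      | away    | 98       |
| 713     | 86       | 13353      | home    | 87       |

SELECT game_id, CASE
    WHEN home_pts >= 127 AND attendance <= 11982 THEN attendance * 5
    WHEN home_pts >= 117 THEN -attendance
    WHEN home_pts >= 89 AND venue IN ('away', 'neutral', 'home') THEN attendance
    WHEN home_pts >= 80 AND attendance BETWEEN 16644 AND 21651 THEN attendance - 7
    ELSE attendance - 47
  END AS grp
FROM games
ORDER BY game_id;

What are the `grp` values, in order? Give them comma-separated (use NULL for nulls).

game_id=700: ELSE → 7496
game_id=701: home_pts >= 117 → -21021
game_id=702: home_pts >= 117 → -21082
game_id=703: home_pts >= 89 AND venue IN ('away', 'neutral', 'home') → 20376
game_id=704: ELSE → 8160
game_id=705: home_pts >= 117 → -18534
game_id=706: home_pts >= 117 → -8737
game_id=707: ELSE → 5274
game_id=708: home_pts >= 89 AND venue IN ('away', 'neutral', 'home') → 9849
game_id=709: home_pts >= 117 → -12538
game_id=710: ELSE → 2183
game_id=711: home_pts >= 117 → -19093
game_id=712: home_pts >= 117 → -12883
game_id=713: ELSE → 13306

7496, -21021, -21082, 20376, 8160, -18534, -8737, 5274, 9849, -12538, 2183, -19093, -12883, 13306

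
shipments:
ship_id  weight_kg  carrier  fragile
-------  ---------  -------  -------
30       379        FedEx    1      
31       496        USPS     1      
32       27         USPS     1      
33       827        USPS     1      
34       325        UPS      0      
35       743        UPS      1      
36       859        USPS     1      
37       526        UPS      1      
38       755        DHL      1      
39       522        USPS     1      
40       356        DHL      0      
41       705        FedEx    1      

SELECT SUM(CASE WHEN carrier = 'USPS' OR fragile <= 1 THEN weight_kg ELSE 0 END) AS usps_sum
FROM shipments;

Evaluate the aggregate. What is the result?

ship_id=30: ✓ → 379
ship_id=31: ✓ → 496
ship_id=32: ✓ → 27
ship_id=33: ✓ → 827
ship_id=34: ✓ → 325
ship_id=35: ✓ → 743
ship_id=36: ✓ → 859
ship_id=37: ✓ → 526
ship_id=38: ✓ → 755
ship_id=39: ✓ → 522
ship_id=40: ✓ → 356
ship_id=41: ✓ → 705
usps_sum = 379 + 496 + 27 + 827 + 325 + 743 + 859 + 526 + 755 + 522 + 356 + 705 = 6520

6520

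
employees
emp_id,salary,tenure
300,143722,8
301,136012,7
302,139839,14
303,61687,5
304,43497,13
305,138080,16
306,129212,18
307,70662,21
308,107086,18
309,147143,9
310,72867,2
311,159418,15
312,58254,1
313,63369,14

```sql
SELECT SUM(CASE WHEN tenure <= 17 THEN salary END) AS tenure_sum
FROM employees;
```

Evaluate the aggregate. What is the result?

1163888

emp_id=300: ✓ → 143722
emp_id=301: ✓ → 136012
emp_id=302: ✓ → 139839
emp_id=303: ✓ → 61687
emp_id=304: ✓ → 43497
emp_id=305: ✓ → 138080
emp_id=306: ✗
emp_id=307: ✗
emp_id=308: ✗
emp_id=309: ✓ → 147143
emp_id=310: ✓ → 72867
emp_id=311: ✓ → 159418
emp_id=312: ✓ → 58254
emp_id=313: ✓ → 63369
tenure_sum = 143722 + 136012 + 139839 + 61687 + 43497 + 138080 + 147143 + 72867 + 159418 + 58254 + 63369 = 1163888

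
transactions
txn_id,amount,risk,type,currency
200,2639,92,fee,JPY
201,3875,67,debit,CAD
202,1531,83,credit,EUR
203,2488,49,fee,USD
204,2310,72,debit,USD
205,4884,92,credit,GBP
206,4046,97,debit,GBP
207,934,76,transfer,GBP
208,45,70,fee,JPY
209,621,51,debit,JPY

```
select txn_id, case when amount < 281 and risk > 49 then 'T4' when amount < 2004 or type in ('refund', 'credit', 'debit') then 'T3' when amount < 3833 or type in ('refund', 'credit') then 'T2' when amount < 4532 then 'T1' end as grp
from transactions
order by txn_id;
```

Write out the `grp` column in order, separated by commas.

txn_id=200: amount < 3833 or type in ('refund', 'credit') → T2
txn_id=201: amount < 2004 or type in ('refund', 'credit', 'debit') → T3
txn_id=202: amount < 2004 or type in ('refund', 'credit', 'debit') → T3
txn_id=203: amount < 3833 or type in ('refund', 'credit') → T2
txn_id=204: amount < 2004 or type in ('refund', 'credit', 'debit') → T3
txn_id=205: amount < 2004 or type in ('refund', 'credit', 'debit') → T3
txn_id=206: amount < 2004 or type in ('refund', 'credit', 'debit') → T3
txn_id=207: amount < 2004 or type in ('refund', 'credit', 'debit') → T3
txn_id=208: amount < 281 and risk > 49 → T4
txn_id=209: amount < 2004 or type in ('refund', 'credit', 'debit') → T3

T2, T3, T3, T2, T3, T3, T3, T3, T4, T3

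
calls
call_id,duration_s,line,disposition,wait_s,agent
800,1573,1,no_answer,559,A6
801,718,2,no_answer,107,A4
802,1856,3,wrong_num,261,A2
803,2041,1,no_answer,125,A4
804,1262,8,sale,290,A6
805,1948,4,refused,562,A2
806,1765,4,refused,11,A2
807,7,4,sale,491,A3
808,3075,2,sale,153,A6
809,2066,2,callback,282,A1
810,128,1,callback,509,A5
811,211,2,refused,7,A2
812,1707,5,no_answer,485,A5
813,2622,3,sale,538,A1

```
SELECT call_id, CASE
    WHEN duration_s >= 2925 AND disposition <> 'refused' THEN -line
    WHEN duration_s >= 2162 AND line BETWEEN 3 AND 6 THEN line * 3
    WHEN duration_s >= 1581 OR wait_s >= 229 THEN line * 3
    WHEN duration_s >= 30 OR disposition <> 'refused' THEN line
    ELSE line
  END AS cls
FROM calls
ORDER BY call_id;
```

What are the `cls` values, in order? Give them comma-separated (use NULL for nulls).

3, 2, 9, 3, 24, 12, 12, 12, -2, 6, 3, 2, 15, 9

call_id=800: duration_s >= 1581 OR wait_s >= 229 → 3
call_id=801: duration_s >= 30 OR disposition <> 'refused' → 2
call_id=802: duration_s >= 1581 OR wait_s >= 229 → 9
call_id=803: duration_s >= 1581 OR wait_s >= 229 → 3
call_id=804: duration_s >= 1581 OR wait_s >= 229 → 24
call_id=805: duration_s >= 1581 OR wait_s >= 229 → 12
call_id=806: duration_s >= 1581 OR wait_s >= 229 → 12
call_id=807: duration_s >= 1581 OR wait_s >= 229 → 12
call_id=808: duration_s >= 2925 AND disposition <> 'refused' → -2
call_id=809: duration_s >= 1581 OR wait_s >= 229 → 6
call_id=810: duration_s >= 1581 OR wait_s >= 229 → 3
call_id=811: duration_s >= 30 OR disposition <> 'refused' → 2
call_id=812: duration_s >= 1581 OR wait_s >= 229 → 15
call_id=813: duration_s >= 2162 AND line BETWEEN 3 AND 6 → 9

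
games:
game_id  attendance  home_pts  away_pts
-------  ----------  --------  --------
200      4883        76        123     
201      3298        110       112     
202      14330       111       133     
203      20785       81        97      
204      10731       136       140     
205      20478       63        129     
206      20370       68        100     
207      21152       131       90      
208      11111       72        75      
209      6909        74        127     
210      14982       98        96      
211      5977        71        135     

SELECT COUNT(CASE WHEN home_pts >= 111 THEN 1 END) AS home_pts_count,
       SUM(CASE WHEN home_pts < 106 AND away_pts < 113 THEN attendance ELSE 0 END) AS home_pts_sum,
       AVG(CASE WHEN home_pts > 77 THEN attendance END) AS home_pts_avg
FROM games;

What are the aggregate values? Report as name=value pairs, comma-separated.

home_pts_count=3, home_pts_sum=67248, home_pts_avg=14213

[home_pts_count: home_pts >= 111]
game_id=200: ✗
game_id=201: ✗
game_id=202: ✓ → 1
game_id=203: ✗
game_id=204: ✓ → 1
game_id=205: ✗
game_id=206: ✗
game_id=207: ✓ → 1
game_id=208: ✗
game_id=209: ✗
game_id=210: ✗
game_id=211: ✗
home_pts_count = COUNT(1, 1, 1) = 3
—
[home_pts_sum: home_pts < 106 AND away_pts < 113]
game_id=200: ✗
game_id=201: ✗
game_id=202: ✗
game_id=203: ✓ → 20785
game_id=204: ✗
game_id=205: ✗
game_id=206: ✓ → 20370
game_id=207: ✗
game_id=208: ✓ → 11111
game_id=209: ✗
game_id=210: ✓ → 14982
game_id=211: ✗
home_pts_sum = 20785 + 20370 + 11111 + 14982 = 67248
—
[home_pts_avg: home_pts > 77]
game_id=200: ✗
game_id=201: ✓ → 3298
game_id=202: ✓ → 14330
game_id=203: ✓ → 20785
game_id=204: ✓ → 10731
game_id=205: ✗
game_id=206: ✗
game_id=207: ✓ → 21152
game_id=208: ✗
game_id=209: ✗
game_id=210: ✓ → 14982
game_id=211: ✗
home_pts_avg = (3298 + 14330 + 20785 + 10731 + 21152 + 14982) / 6 = 14213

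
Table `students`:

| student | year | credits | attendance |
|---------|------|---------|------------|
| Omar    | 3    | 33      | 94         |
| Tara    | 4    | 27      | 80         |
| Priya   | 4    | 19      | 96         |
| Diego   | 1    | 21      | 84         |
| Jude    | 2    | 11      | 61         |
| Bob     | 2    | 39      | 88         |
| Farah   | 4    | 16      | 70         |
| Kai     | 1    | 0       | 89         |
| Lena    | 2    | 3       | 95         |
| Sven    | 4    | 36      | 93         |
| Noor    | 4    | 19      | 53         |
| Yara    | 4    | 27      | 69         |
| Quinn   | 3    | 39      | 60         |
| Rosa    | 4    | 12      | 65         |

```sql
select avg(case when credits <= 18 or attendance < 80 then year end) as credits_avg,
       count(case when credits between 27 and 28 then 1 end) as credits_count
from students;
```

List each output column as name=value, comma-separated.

[credits_avg: credits <= 18 or attendance < 80]
student=Omar: ✗
student=Tara: ✗
student=Priya: ✗
student=Diego: ✗
student=Jude: ✓ → 2
student=Bob: ✗
student=Farah: ✓ → 4
student=Kai: ✓ → 1
student=Lena: ✓ → 2
student=Sven: ✗
student=Noor: ✓ → 4
student=Yara: ✓ → 4
student=Quinn: ✓ → 3
student=Rosa: ✓ → 4
credits_avg = (2 + 4 + 1 + 2 + 4 + 4 + 3 + 4) / 8 = 3
—
[credits_count: credits between 27 and 28]
student=Omar: ✗
student=Tara: ✓ → 1
student=Priya: ✗
student=Diego: ✗
student=Jude: ✗
student=Bob: ✗
student=Farah: ✗
student=Kai: ✗
student=Lena: ✗
student=Sven: ✗
student=Noor: ✗
student=Yara: ✓ → 1
student=Quinn: ✗
student=Rosa: ✗
credits_count = COUNT(1, 1) = 2

credits_avg=3, credits_count=2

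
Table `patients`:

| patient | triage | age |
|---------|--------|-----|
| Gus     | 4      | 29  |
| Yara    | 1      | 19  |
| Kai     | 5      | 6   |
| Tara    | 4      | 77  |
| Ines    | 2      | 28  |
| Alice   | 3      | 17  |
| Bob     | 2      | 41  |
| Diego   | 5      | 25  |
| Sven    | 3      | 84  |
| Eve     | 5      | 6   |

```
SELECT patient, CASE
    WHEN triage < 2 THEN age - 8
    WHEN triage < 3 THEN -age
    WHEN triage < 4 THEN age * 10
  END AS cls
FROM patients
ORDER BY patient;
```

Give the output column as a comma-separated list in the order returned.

patient=Alice: triage < 4 → 170
patient=Bob: triage < 3 → -41
patient=Diego: (no match → NULL) → NULL
patient=Eve: (no match → NULL) → NULL
patient=Gus: (no match → NULL) → NULL
patient=Ines: triage < 3 → -28
patient=Kai: (no match → NULL) → NULL
patient=Sven: triage < 4 → 840
patient=Tara: (no match → NULL) → NULL
patient=Yara: triage < 2 → 11

170, -41, NULL, NULL, NULL, -28, NULL, 840, NULL, 11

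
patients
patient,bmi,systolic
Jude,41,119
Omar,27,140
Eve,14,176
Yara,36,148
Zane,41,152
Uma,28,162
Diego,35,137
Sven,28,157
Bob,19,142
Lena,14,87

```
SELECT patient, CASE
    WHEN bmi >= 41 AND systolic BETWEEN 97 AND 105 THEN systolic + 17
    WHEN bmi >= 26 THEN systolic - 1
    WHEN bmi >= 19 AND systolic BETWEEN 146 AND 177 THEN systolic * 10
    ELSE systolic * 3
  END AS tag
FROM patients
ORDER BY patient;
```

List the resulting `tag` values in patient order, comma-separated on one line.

patient=Bob: ELSE → 426
patient=Diego: bmi >= 26 → 136
patient=Eve: ELSE → 528
patient=Jude: bmi >= 26 → 118
patient=Lena: ELSE → 261
patient=Omar: bmi >= 26 → 139
patient=Sven: bmi >= 26 → 156
patient=Uma: bmi >= 26 → 161
patient=Yara: bmi >= 26 → 147
patient=Zane: bmi >= 26 → 151

426, 136, 528, 118, 261, 139, 156, 161, 147, 151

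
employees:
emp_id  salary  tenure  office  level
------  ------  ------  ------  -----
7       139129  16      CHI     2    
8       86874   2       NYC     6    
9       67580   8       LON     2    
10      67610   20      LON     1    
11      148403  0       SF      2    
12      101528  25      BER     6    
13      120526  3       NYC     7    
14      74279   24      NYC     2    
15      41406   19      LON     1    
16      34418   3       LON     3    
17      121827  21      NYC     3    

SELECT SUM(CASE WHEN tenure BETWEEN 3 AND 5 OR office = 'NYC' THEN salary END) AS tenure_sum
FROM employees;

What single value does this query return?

emp_id=7: ✗
emp_id=8: ✓ → 86874
emp_id=9: ✗
emp_id=10: ✗
emp_id=11: ✗
emp_id=12: ✗
emp_id=13: ✓ → 120526
emp_id=14: ✓ → 74279
emp_id=15: ✗
emp_id=16: ✓ → 34418
emp_id=17: ✓ → 121827
tenure_sum = 86874 + 120526 + 74279 + 34418 + 121827 = 437924

437924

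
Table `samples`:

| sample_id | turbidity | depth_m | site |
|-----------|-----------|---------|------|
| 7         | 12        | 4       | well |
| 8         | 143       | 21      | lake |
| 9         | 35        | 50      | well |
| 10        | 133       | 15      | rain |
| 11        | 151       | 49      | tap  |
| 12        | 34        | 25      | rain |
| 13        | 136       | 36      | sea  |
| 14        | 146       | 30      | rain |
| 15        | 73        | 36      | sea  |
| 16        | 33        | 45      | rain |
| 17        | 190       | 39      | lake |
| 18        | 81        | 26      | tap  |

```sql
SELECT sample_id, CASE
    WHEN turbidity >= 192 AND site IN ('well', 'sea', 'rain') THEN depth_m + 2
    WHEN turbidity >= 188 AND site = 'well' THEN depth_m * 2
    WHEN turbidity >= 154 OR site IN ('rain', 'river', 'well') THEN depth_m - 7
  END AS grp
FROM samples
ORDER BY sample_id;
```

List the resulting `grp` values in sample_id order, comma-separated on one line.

sample_id=7: turbidity >= 154 OR site IN ('rain', 'river', 'well') → -3
sample_id=8: (no match → NULL) → NULL
sample_id=9: turbidity >= 154 OR site IN ('rain', 'river', 'well') → 43
sample_id=10: turbidity >= 154 OR site IN ('rain', 'river', 'well') → 8
sample_id=11: (no match → NULL) → NULL
sample_id=12: turbidity >= 154 OR site IN ('rain', 'river', 'well') → 18
sample_id=13: (no match → NULL) → NULL
sample_id=14: turbidity >= 154 OR site IN ('rain', 'river', 'well') → 23
sample_id=15: (no match → NULL) → NULL
sample_id=16: turbidity >= 154 OR site IN ('rain', 'river', 'well') → 38
sample_id=17: turbidity >= 154 OR site IN ('rain', 'river', 'well') → 32
sample_id=18: (no match → NULL) → NULL

-3, NULL, 43, 8, NULL, 18, NULL, 23, NULL, 38, 32, NULL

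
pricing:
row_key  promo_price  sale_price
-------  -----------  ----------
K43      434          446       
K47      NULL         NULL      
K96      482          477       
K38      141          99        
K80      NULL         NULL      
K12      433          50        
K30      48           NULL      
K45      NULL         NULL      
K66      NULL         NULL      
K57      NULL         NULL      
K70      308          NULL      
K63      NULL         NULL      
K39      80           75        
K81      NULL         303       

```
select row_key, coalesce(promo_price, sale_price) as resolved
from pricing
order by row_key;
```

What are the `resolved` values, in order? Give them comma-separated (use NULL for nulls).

row_key=K12: promo_price=433 → 433
row_key=K30: promo_price=48 → 48
row_key=K38: promo_price=141 → 141
row_key=K39: promo_price=80 → 80
row_key=K43: promo_price=434 → 434
row_key=K45: promo_price=NULL, sale_price=NULL (all NULL) → NULL
row_key=K47: promo_price=NULL, sale_price=NULL (all NULL) → NULL
row_key=K57: promo_price=NULL, sale_price=NULL (all NULL) → NULL
row_key=K63: promo_price=NULL, sale_price=NULL (all NULL) → NULL
row_key=K66: promo_price=NULL, sale_price=NULL (all NULL) → NULL
row_key=K70: promo_price=308 → 308
row_key=K80: promo_price=NULL, sale_price=NULL (all NULL) → NULL
row_key=K81: promo_price=NULL, sale_price=303 → 303
row_key=K96: promo_price=482 → 482

433, 48, 141, 80, 434, NULL, NULL, NULL, NULL, NULL, 308, NULL, 303, 482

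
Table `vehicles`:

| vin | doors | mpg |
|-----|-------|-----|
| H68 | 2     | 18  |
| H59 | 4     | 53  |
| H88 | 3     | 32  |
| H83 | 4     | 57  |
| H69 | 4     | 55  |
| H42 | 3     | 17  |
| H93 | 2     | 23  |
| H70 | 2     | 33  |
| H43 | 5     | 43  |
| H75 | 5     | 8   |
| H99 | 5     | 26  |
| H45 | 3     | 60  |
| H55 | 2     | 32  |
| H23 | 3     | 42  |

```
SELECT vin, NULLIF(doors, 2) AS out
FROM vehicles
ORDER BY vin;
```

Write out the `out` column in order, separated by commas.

vin=H23: doors=3 vs 2: differ → 3
vin=H42: doors=3 vs 2: differ → 3
vin=H43: doors=5 vs 2: differ → 5
vin=H45: doors=3 vs 2: differ → 3
vin=H55: doors=2 vs 2: equal → NULL
vin=H59: doors=4 vs 2: differ → 4
vin=H68: doors=2 vs 2: equal → NULL
vin=H69: doors=4 vs 2: differ → 4
vin=H70: doors=2 vs 2: equal → NULL
vin=H75: doors=5 vs 2: differ → 5
vin=H83: doors=4 vs 2: differ → 4
vin=H88: doors=3 vs 2: differ → 3
vin=H93: doors=2 vs 2: equal → NULL
vin=H99: doors=5 vs 2: differ → 5

3, 3, 5, 3, NULL, 4, NULL, 4, NULL, 5, 4, 3, NULL, 5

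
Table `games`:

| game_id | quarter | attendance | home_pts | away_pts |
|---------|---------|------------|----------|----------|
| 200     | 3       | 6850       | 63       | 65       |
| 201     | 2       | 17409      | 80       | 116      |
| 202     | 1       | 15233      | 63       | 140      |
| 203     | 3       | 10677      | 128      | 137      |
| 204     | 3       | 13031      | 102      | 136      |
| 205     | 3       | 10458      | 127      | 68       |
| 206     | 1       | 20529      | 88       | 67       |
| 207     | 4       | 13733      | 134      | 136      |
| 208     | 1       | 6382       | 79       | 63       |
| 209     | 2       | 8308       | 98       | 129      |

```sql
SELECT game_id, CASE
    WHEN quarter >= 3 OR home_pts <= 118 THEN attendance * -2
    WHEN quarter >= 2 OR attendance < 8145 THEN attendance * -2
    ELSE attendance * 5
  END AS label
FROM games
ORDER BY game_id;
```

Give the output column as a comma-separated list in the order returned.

-13700, -34818, -30466, -21354, -26062, -20916, -41058, -27466, -12764, -16616

game_id=200: quarter >= 3 OR home_pts <= 118 → -13700
game_id=201: quarter >= 3 OR home_pts <= 118 → -34818
game_id=202: quarter >= 3 OR home_pts <= 118 → -30466
game_id=203: quarter >= 3 OR home_pts <= 118 → -21354
game_id=204: quarter >= 3 OR home_pts <= 118 → -26062
game_id=205: quarter >= 3 OR home_pts <= 118 → -20916
game_id=206: quarter >= 3 OR home_pts <= 118 → -41058
game_id=207: quarter >= 3 OR home_pts <= 118 → -27466
game_id=208: quarter >= 3 OR home_pts <= 118 → -12764
game_id=209: quarter >= 3 OR home_pts <= 118 → -16616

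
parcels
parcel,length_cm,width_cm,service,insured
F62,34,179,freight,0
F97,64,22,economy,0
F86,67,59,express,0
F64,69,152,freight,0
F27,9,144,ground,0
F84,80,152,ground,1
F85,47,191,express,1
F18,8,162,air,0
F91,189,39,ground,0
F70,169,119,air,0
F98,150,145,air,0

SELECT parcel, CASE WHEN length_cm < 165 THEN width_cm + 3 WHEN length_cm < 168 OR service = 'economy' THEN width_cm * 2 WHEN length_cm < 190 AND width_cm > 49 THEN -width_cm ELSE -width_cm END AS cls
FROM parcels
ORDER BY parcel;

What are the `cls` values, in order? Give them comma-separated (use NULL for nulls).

parcel=F18: length_cm < 165 → 165
parcel=F27: length_cm < 165 → 147
parcel=F62: length_cm < 165 → 182
parcel=F64: length_cm < 165 → 155
parcel=F70: length_cm < 190 AND width_cm > 49 → -119
parcel=F84: length_cm < 165 → 155
parcel=F85: length_cm < 165 → 194
parcel=F86: length_cm < 165 → 62
parcel=F91: ELSE → -39
parcel=F97: length_cm < 165 → 25
parcel=F98: length_cm < 165 → 148

165, 147, 182, 155, -119, 155, 194, 62, -39, 25, 148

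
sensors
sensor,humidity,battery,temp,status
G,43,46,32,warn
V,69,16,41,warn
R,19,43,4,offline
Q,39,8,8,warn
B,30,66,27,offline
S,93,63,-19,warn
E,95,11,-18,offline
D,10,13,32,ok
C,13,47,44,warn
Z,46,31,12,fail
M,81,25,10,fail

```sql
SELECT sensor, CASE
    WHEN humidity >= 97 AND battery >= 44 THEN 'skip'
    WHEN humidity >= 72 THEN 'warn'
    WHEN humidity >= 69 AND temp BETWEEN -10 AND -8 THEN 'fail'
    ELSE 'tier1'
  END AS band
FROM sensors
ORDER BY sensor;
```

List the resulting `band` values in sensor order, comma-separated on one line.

sensor=B: ELSE → tier1
sensor=C: ELSE → tier1
sensor=D: ELSE → tier1
sensor=E: humidity >= 72 → warn
sensor=G: ELSE → tier1
sensor=M: humidity >= 72 → warn
sensor=Q: ELSE → tier1
sensor=R: ELSE → tier1
sensor=S: humidity >= 72 → warn
sensor=V: ELSE → tier1
sensor=Z: ELSE → tier1

tier1, tier1, tier1, warn, tier1, warn, tier1, tier1, warn, tier1, tier1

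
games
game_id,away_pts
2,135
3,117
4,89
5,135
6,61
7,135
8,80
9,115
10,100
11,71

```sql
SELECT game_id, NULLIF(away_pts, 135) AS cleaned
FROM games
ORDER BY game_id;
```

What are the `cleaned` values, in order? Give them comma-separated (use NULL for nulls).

NULL, 117, 89, NULL, 61, NULL, 80, 115, 100, 71

game_id=2: away_pts=135 vs 135: equal → NULL
game_id=3: away_pts=117 vs 135: differ → 117
game_id=4: away_pts=89 vs 135: differ → 89
game_id=5: away_pts=135 vs 135: equal → NULL
game_id=6: away_pts=61 vs 135: differ → 61
game_id=7: away_pts=135 vs 135: equal → NULL
game_id=8: away_pts=80 vs 135: differ → 80
game_id=9: away_pts=115 vs 135: differ → 115
game_id=10: away_pts=100 vs 135: differ → 100
game_id=11: away_pts=71 vs 135: differ → 71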